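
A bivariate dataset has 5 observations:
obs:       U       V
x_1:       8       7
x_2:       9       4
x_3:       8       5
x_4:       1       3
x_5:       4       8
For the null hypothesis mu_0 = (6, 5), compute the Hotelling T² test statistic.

Step 1 — sample mean vector:
  mean(U) = (8 + 9 + 8 + 1 + 4) / 5 = 30/5 = 6
  mean(V) = (7 + 4 + 5 + 3 + 8) / 5 = 27/5 = 5.4
  x̄ = (6, 5.4),  deviation x̄ - mu_0 = (6, 5.4) - (6, 5) = (0, 0.4).

Step 2 — sample covariance matrix, S[i,j] = (1/(n-1)) · Σ_k (x_{k,i} - mean_i) · (x_{k,j} - mean_j), divisor n-1 = 4:
  S[U,U] = ((2)·(2) + (3)·(3) + (2)·(2) + (-5)·(-5) + (-2)·(-2)) / 4 = 46/4 = 11.5
  S[U,V] = ((2)·(1.6) + (3)·(-1.4) + (2)·(-0.4) + (-5)·(-2.4) + (-2)·(2.6)) / 4 = 5/4 = 1.25
  S[V,V] = ((1.6)·(1.6) + (-1.4)·(-1.4) + (-0.4)·(-0.4) + (-2.4)·(-2.4) + (2.6)·(2.6)) / 4 = 17.2/4 = 4.3
  S = [[11.5, 1.25],
 [1.25, 4.3]].

Step 3 — invert S. det(S) = 11.5·4.3 - (1.25)² = 47.8875.
  S^{-1} = (1/det) · [[d, -b], [-b, a]] = [[0.0898, -0.0261],
 [-0.0261, 0.2401]].

Step 4 — quadratic form (x̄ - mu_0)^T · S^{-1} · (x̄ - mu_0):
  S^{-1} · (x̄ - mu_0) = (-0.0104, 0.0961),
  (x̄ - mu_0)^T · [...] = (0)·(-0.0104) + (0.4)·(0.0961) = 0.0384.

Step 5 — scale by n: T² = 5 · 0.0384 = 0.1921.

T² ≈ 0.1921


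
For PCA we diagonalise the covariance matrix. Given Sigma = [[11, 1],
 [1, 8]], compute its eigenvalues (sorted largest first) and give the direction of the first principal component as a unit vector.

Step 1 — characteristic polynomial of 2×2 Sigma:
  det(Sigma - λI) = λ² - trace · λ + det = 0.
  trace = 11 + 8 = 19, det = 11·8 - (1)² = 87.
Step 2 — discriminant:
  Δ = trace² - 4·det = 361 - 348 = 13.
Step 3 — eigenvalues:
  λ = (trace ± √Δ)/2 = (19 ± 3.6056)/2,
  λ_1 = 11.3028,  λ_2 = 7.6972.

Step 4 — unit eigenvector for λ_1: solve (Sigma - λ_1 I)v = 0. First row:
  (11 - 11.3028)·v_x + (1)·v_y = 0, i.e. (-0.3028)·v_x + (1)·v_y = 0,
  so v ∝ (b, λ_1 - a) = (1, 0.3028) = u.
  ||u|| = √((1)² + (0.3028)²) = √(1.0917) ≈ 1.0448,
  v_1 = u/||u|| ≈ (0.9571, 0.2898) (||v_1|| = 1).

λ_1 = 11.3028,  λ_2 = 7.6972;  v_1 ≈ (0.9571, 0.2898)


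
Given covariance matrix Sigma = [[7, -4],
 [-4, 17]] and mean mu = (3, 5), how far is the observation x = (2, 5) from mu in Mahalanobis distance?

Step 1 — centre the observation: (x - mu) = (-1, 0).

Step 2 — invert Sigma. det(Sigma) = 7·17 - (-4)² = 103.
  Sigma^{-1} = (1/det) · [[d, -b], [-b, a]] = [[0.165, 0.0388],
 [0.0388, 0.068]].

Step 3 — form the quadratic (x - mu)^T · Sigma^{-1} · (x - mu):
  Sigma^{-1} · (x - mu) = (-0.165, -0.0388).
  (x - mu)^T · [Sigma^{-1} · (x - mu)] = (-1)·(-0.165) + (0)·(-0.0388) = 0.165.

Step 4 — take square root: d = √(0.165) ≈ 0.4063.

d(x, mu) = √(0.165) ≈ 0.4063


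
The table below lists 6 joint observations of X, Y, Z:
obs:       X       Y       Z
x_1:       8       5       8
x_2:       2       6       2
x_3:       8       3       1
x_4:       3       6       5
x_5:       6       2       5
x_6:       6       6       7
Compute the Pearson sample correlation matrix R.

Step 1 — column means:
  mean(X) = (8 + 2 + 8 + 3 + 6 + 6) / 6 = 33/6 = 5.5
  mean(Y) = (5 + 6 + 3 + 6 + 2 + 6) / 6 = 28/6 = 4.6667
  mean(Z) = (8 + 2 + 1 + 5 + 5 + 7) / 6 = 28/6 = 4.6667

Step 2 — sample variances and covariances s[i,j] = (1/(n-1)) · Σ_k (x_{k,i} - mean_i) · (x_{k,j} - mean_j), with n-1 = 5:
  s[X,X] = ((2.5)·(2.5) + (-3.5)·(-3.5) + (2.5)·(2.5) + (-2.5)·(-2.5) + (0.5)·(0.5) + (0.5)·(0.5)) / 5 = 31.5/5 = 6.3
  s[X,Y] = ((2.5)·(0.3333) + (-3.5)·(1.3333) + (2.5)·(-1.6667) + (-2.5)·(1.3333) + (0.5)·(-2.6667) + (0.5)·(1.3333)) / 5 = -12/5 = -2.4
  s[X,Z] = ((2.5)·(3.3333) + (-3.5)·(-2.6667) + (2.5)·(-3.6667) + (-2.5)·(0.3333) + (0.5)·(0.3333) + (0.5)·(2.3333)) / 5 = 9/5 = 1.8
  s[Y,Y] = ((0.3333)·(0.3333) + (1.3333)·(1.3333) + (-1.6667)·(-1.6667) + (1.3333)·(1.3333) + (-2.6667)·(-2.6667) + (1.3333)·(1.3333)) / 5 = 15.3333/5 = 3.0667
  s[Y,Z] = ((0.3333)·(3.3333) + (1.3333)·(-2.6667) + (-1.6667)·(-3.6667) + (1.3333)·(0.3333) + (-2.6667)·(0.3333) + (1.3333)·(2.3333)) / 5 = 6.3333/5 = 1.2667
  s[Z,Z] = ((3.3333)·(3.3333) + (-2.6667)·(-2.6667) + (-3.6667)·(-3.6667) + (0.3333)·(0.3333) + (0.3333)·(0.3333) + (2.3333)·(2.3333)) / 5 = 37.3333/5 = 7.4667
  Sample standard deviations s_i = √(s[i,i]):
  s(X) = √(6.3) = 2.51
  s(Y) = √(3.0667) = 1.7512
  s(Z) = √(7.4667) = 2.7325

Step 3 — r_{ij} = s_{ij} / (s_i · s_j):
  r[X,X] = 1 (diagonal).
  r[X,Y] = -2.4 / (2.51 · 1.7512) = -2.4 / 4.3955 = -0.546
  r[X,Z] = 1.8 / (2.51 · 2.7325) = 1.8 / 6.8586 = 0.2624
  r[Y,Y] = 1 (diagonal).
  r[Y,Z] = 1.2667 / (1.7512 · 2.7325) = 1.2667 / 4.7852 = 0.2647
  r[Z,Z] = 1 (diagonal).

R is symmetric with unit diagonal. Assembling:

R = [[1, -0.546, 0.2624],
 [-0.546, 1, 0.2647],
 [0.2624, 0.2647, 1]]


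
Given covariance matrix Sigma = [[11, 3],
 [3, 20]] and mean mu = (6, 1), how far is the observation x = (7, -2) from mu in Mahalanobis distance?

Step 1 — centre the observation: (x - mu) = (1, -3).

Step 2 — invert Sigma. det(Sigma) = 11·20 - (3)² = 211.
  Sigma^{-1} = (1/det) · [[d, -b], [-b, a]] = [[0.0948, -0.0142],
 [-0.0142, 0.0521]].

Step 3 — form the quadratic (x - mu)^T · Sigma^{-1} · (x - mu):
  Sigma^{-1} · (x - mu) = (0.1374, -0.1706).
  (x - mu)^T · [Sigma^{-1} · (x - mu)] = (1)·(0.1374) + (-3)·(-0.1706) = 0.6493.

Step 4 — take square root: d = √(0.6493) ≈ 0.8058.

d(x, mu) = √(0.6493) ≈ 0.8058


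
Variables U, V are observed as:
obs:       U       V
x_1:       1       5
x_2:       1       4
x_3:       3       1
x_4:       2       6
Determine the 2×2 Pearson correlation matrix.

Step 1 — column means:
  mean(U) = (1 + 1 + 3 + 2) / 4 = 7/4 = 1.75
  mean(V) = (5 + 4 + 1 + 6) / 4 = 16/4 = 4

Step 2 — sample variances and covariances s[i,j] = (1/(n-1)) · Σ_k (x_{k,i} - mean_i) · (x_{k,j} - mean_j), with n-1 = 3:
  s[U,U] = ((-0.75)·(-0.75) + (-0.75)·(-0.75) + (1.25)·(1.25) + (0.25)·(0.25)) / 3 = 2.75/3 = 0.9167
  s[U,V] = ((-0.75)·(1) + (-0.75)·(0) + (1.25)·(-3) + (0.25)·(2)) / 3 = -4/3 = -1.3333
  s[V,V] = ((1)·(1) + (0)·(0) + (-3)·(-3) + (2)·(2)) / 3 = 14/3 = 4.6667
  Sample standard deviations s_i = √(s[i,i]):
  s(U) = √(0.9167) = 0.9574
  s(V) = √(4.6667) = 2.1602

Step 3 — r_{ij} = s_{ij} / (s_i · s_j):
  r[U,U] = 1 (diagonal).
  r[U,V] = -1.3333 / (0.9574 · 2.1602) = -1.3333 / 2.0683 = -0.6447
  r[V,V] = 1 (diagonal).

R is symmetric with unit diagonal. Assembling:

R = [[1, -0.6447],
 [-0.6447, 1]]


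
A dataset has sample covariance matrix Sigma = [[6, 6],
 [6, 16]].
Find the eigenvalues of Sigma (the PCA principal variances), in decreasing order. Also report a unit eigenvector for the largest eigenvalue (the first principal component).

Step 1 — characteristic polynomial of 2×2 Sigma:
  det(Sigma - λI) = λ² - trace · λ + det = 0.
  trace = 6 + 16 = 22, det = 6·16 - (6)² = 60.
Step 2 — discriminant:
  Δ = trace² - 4·det = 484 - 240 = 244.
Step 3 — eigenvalues:
  λ = (trace ± √Δ)/2 = (22 ± 15.6205)/2,
  λ_1 = 18.8102,  λ_2 = 3.1898.

Step 4 — unit eigenvector for λ_1: solve (Sigma - λ_1 I)v = 0. First row:
  (6 - 18.8102)·v_x + (6)·v_y = 0, i.e. (-12.8102)·v_x + (6)·v_y = 0,
  so v ∝ (b, λ_1 - a) = (6, 12.8102) = u.
  ||u|| = √((6)² + (12.8102)²) = √(200.1025) ≈ 14.1458,
  v_1 = u/||u|| ≈ (0.4242, 0.9056) (||v_1|| = 1).

λ_1 = 18.8102,  λ_2 = 3.1898;  v_1 ≈ (0.4242, 0.9056)


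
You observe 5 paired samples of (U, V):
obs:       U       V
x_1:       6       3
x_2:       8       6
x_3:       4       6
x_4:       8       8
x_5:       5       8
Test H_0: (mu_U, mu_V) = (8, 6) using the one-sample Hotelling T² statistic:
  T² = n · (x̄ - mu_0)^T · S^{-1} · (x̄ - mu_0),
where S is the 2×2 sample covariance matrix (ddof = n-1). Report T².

Step 1 — sample mean vector:
  mean(U) = (6 + 8 + 4 + 8 + 5) / 5 = 31/5 = 6.2
  mean(V) = (3 + 6 + 6 + 8 + 8) / 5 = 31/5 = 6.2
  x̄ = (6.2, 6.2),  deviation x̄ - mu_0 = (6.2, 6.2) - (8, 6) = (-1.8, 0.2).

Step 2 — sample covariance matrix, S[i,j] = (1/(n-1)) · Σ_k (x_{k,i} - mean_i) · (x_{k,j} - mean_j), divisor n-1 = 4:
  S[U,U] = ((-0.2)·(-0.2) + (1.8)·(1.8) + (-2.2)·(-2.2) + (1.8)·(1.8) + (-1.2)·(-1.2)) / 4 = 12.8/4 = 3.2
  S[U,V] = ((-0.2)·(-3.2) + (1.8)·(-0.2) + (-2.2)·(-0.2) + (1.8)·(1.8) + (-1.2)·(1.8)) / 4 = 1.8/4 = 0.45
  S[V,V] = ((-3.2)·(-3.2) + (-0.2)·(-0.2) + (-0.2)·(-0.2) + (1.8)·(1.8) + (1.8)·(1.8)) / 4 = 16.8/4 = 4.2
  S = [[3.2, 0.45],
 [0.45, 4.2]].

Step 3 — invert S. det(S) = 3.2·4.2 - (0.45)² = 13.2375.
  S^{-1} = (1/det) · [[d, -b], [-b, a]] = [[0.3173, -0.034],
 [-0.034, 0.2417]].

Step 4 — quadratic form (x̄ - mu_0)^T · S^{-1} · (x̄ - mu_0):
  S^{-1} · (x̄ - mu_0) = (-0.5779, 0.1095),
  (x̄ - mu_0)^T · [...] = (-1.8)·(-0.5779) + (0.2)·(0.1095) = 1.0621.

Step 5 — scale by n: T² = 5 · 1.0621 = 5.3107.

T² ≈ 5.3107


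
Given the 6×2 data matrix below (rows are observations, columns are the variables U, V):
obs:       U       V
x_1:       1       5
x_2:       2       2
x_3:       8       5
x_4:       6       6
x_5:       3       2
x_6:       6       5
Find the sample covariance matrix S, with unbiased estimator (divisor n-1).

Step 1 — column means:
  mean(U) = (1 + 2 + 8 + 6 + 3 + 6) / 6 = 26/6 = 4.3333
  mean(V) = (5 + 2 + 5 + 6 + 2 + 5) / 6 = 25/6 = 4.1667

Step 2 — sample covariance S[i,j] = (1/(n-1)) · Σ_k (x_{k,i} - mean_i) · (x_{k,j} - mean_j), with n-1 = 5.
  S[U,U] = ((-3.3333)·(-3.3333) + (-2.3333)·(-2.3333) + (3.6667)·(3.6667) + (1.6667)·(1.6667) + (-1.3333)·(-1.3333) + (1.6667)·(1.6667)) / 5 = 37.3333/5 = 7.4667
  S[U,V] = ((-3.3333)·(0.8333) + (-2.3333)·(-2.1667) + (3.6667)·(0.8333) + (1.6667)·(1.8333) + (-1.3333)·(-2.1667) + (1.6667)·(0.8333)) / 5 = 12.6667/5 = 2.5333
  S[V,V] = ((0.8333)·(0.8333) + (-2.1667)·(-2.1667) + (0.8333)·(0.8333) + (1.8333)·(1.8333) + (-2.1667)·(-2.1667) + (0.8333)·(0.8333)) / 5 = 14.8333/5 = 2.9667

S is symmetric (S[j,i] = S[i,j]). Assembling:

S = [[7.4667, 2.5333],
 [2.5333, 2.9667]]


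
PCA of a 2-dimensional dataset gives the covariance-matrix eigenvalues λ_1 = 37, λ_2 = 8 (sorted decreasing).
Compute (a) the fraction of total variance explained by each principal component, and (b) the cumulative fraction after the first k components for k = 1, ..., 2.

Step 1 — total variance = trace(Sigma) = Σ λ_i = 37 + 8 = 45.

Step 2 — fraction explained by component i = λ_i / Σ λ:
  PC1: 37/45 = 0.8222
  PC2: 8/45 = 0.1778

Step 3 — cumulative fraction after k components = (λ_1 + ... + λ_k) / Σ λ:
  k = 1: 37/45 = 0.8222
  k = 2: (37 + 8)/45 = 45/45 = 1

Summary (fraction, with percent):

explained: PC1 0.8222 (82.22%), PC2 0.1778 (17.78%);  cumulative: 0.8222, 1


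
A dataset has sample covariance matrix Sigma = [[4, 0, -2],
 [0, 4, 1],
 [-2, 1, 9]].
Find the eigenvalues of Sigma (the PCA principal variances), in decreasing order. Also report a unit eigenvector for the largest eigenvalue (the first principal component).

Step 1 — characteristic polynomial p(λ) = det(λI - Sigma) = λ³ - tr·λ² + c_1·λ - det, where tr = trace, c_1 = sum of the principal 2×2 minors, det = det(Sigma):
  tr = 4 + 4 + 9 = 17,
  c_1 = (4·4 - (0)²) + (4·9 - (-2)²) + (4·9 - (1)²) = 16 + 32 + 35 = 83,
  det = 4·(4·9 - (1)²) - (0)·((0)·9 - (1)·(-2)) + (-2)·((0)·(1) - 4·(-2)) = 4·(35) - (0)·(2) + (-2)·(8) = 124.
  So p(λ) = λ³ - 17λ² + 83λ - 124.
Step 2 — look for an integer root (rational root theorem: any rational root is an integer divisor of 124). Testing λ = 4:
  p(4) = 64 - 272 + 332 - 124 = 0  ✓
  Dividing out (λ - 4): p(λ) = (λ - 4)(λ² - 13λ + 31).
Step 3 — remaining eigenvalues from the quadratic λ² - 13λ + 31 = 0:
  Δ = 13² - 4·31 = 169 - 124 = 45,  λ = (13 ± √45)/2 = (13 ± 6.7082)/2 ≈ 9.8541 or 3.1459.
  Sorted: λ_1 = 9.8541,  λ_2 = 4,  λ_3 = 3.1459  (check: sum = 17 = tr ✓).

Step 4 — unit eigenvector for λ_1 ≈ 9.8541: v spans the null space of (Sigma - λ_1 I), whose rows are
  r_1 = (-5.8541, 0, -2),  r_2 = (0, -5.8541, 1),  r_3 = (-2, 1, -0.8541).
  v is orthogonal to every row, so take v ∝ r_1 × r_2 = ((0)·(1) - (-2)·(-5.8541), (-2)·(0) - (-5.8541)·(1), (-5.8541)·(-5.8541) - (0)·(0)) ≈ (-11.7082, 5.8541, 34.2705).
  Rescale (multiply by -1 so the first nonzero entry is positive): u = (11.7082, -5.8541, -34.2705).
  ||u|| = √((11.7082)² + (-5.8541)² + (-34.2705)²) = √(1345.8204) ≈ 36.6854,  v_1 = u/||u|| ≈ (0.3192, -0.1596, -0.9342) (||v_1|| = 1).

λ_1 = 9.8541,  λ_2 = 4,  λ_3 = 3.1459;  v_1 ≈ (0.3192, -0.1596, -0.9342)


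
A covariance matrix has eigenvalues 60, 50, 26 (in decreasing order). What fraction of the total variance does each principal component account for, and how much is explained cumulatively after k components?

Step 1 — total variance = trace(Sigma) = Σ λ_i = 60 + 50 + 26 = 136.

Step 2 — fraction explained by component i = λ_i / Σ λ:
  PC1: 60/136 = 0.4412
  PC2: 50/136 = 0.3676
  PC3: 26/136 = 0.1912

Step 3 — cumulative fraction after k components = (λ_1 + ... + λ_k) / Σ λ:
  k = 1: 60/136 = 0.4412
  k = 2: (60 + 50)/136 = 110/136 = 0.8088
  k = 3: (60 + 50 + 26)/136 = 136/136 = 1

Summary (fraction, with percent):

explained: PC1 0.4412 (44.12%), PC2 0.3676 (36.76%), PC3 0.1912 (19.12%);  cumulative: 0.4412, 0.8088, 1


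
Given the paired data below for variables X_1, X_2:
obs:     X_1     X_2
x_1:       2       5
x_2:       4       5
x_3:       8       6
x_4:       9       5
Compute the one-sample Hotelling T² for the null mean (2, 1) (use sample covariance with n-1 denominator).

Step 1 — sample mean vector:
  mean(X_1) = (2 + 4 + 8 + 9) / 4 = 23/4 = 5.75
  mean(X_2) = (5 + 5 + 6 + 5) / 4 = 21/4 = 5.25
  x̄ = (5.75, 5.25),  deviation x̄ - mu_0 = (5.75, 5.25) - (2, 1) = (3.75, 4.25).

Step 2 — sample covariance matrix, S[i,j] = (1/(n-1)) · Σ_k (x_{k,i} - mean_i) · (x_{k,j} - mean_j), divisor n-1 = 3:
  S[X_1,X_1] = ((-3.75)·(-3.75) + (-1.75)·(-1.75) + (2.25)·(2.25) + (3.25)·(3.25)) / 3 = 32.75/3 = 10.9167
  S[X_1,X_2] = ((-3.75)·(-0.25) + (-1.75)·(-0.25) + (2.25)·(0.75) + (3.25)·(-0.25)) / 3 = 2.25/3 = 0.75
  S[X_2,X_2] = ((-0.25)·(-0.25) + (-0.25)·(-0.25) + (0.75)·(0.75) + (-0.25)·(-0.25)) / 3 = 0.75/3 = 0.25
  S = [[10.9167, 0.75],
 [0.75, 0.25]].

Step 3 — invert S. det(S) = 10.9167·0.25 - (0.75)² = 2.1667.
  S^{-1} = (1/det) · [[d, -b], [-b, a]] = [[0.1154, -0.3462],
 [-0.3462, 5.0385]].

Step 4 — quadratic form (x̄ - mu_0)^T · S^{-1} · (x̄ - mu_0):
  S^{-1} · (x̄ - mu_0) = (-1.0385, 20.1154),
  (x̄ - mu_0)^T · [...] = (3.75)·(-1.0385) + (4.25)·(20.1154) = 81.5962.

Step 5 — scale by n: T² = 4 · 81.5962 = 326.3846.

T² ≈ 326.3846


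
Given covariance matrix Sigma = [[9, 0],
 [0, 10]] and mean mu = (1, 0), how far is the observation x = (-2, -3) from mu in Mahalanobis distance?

Step 1 — centre the observation: (x - mu) = (-3, -3).

Step 2 — invert Sigma. det(Sigma) = 9·10 - (0)² = 90.
  Sigma^{-1} = (1/det) · [[d, -b], [-b, a]] = [[0.1111, 0],
 [0, 0.1]].

Step 3 — form the quadratic (x - mu)^T · Sigma^{-1} · (x - mu):
  Sigma^{-1} · (x - mu) = (-0.3333, -0.3).
  (x - mu)^T · [Sigma^{-1} · (x - mu)] = (-3)·(-0.3333) + (-3)·(-0.3) = 1.9.

Step 4 — take square root: d = √(1.9) ≈ 1.3784.

d(x, mu) = √(1.9) ≈ 1.3784


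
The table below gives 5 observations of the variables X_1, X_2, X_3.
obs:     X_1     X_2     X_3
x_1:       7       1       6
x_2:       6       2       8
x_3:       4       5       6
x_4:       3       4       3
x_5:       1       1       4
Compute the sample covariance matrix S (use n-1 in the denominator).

Step 1 — column means:
  mean(X_1) = (7 + 6 + 4 + 3 + 1) / 5 = 21/5 = 4.2
  mean(X_2) = (1 + 2 + 5 + 4 + 1) / 5 = 13/5 = 2.6
  mean(X_3) = (6 + 8 + 6 + 3 + 4) / 5 = 27/5 = 5.4

Step 2 — sample covariance S[i,j] = (1/(n-1)) · Σ_k (x_{k,i} - mean_i) · (x_{k,j} - mean_j), with n-1 = 4.
  S[X_1,X_1] = ((2.8)·(2.8) + (1.8)·(1.8) + (-0.2)·(-0.2) + (-1.2)·(-1.2) + (-3.2)·(-3.2)) / 4 = 22.8/4 = 5.7
  S[X_1,X_2] = ((2.8)·(-1.6) + (1.8)·(-0.6) + (-0.2)·(2.4) + (-1.2)·(1.4) + (-3.2)·(-1.6)) / 4 = -2.6/4 = -0.65
  S[X_1,X_3] = ((2.8)·(0.6) + (1.8)·(2.6) + (-0.2)·(0.6) + (-1.2)·(-2.4) + (-3.2)·(-1.4)) / 4 = 13.6/4 = 3.4
  S[X_2,X_2] = ((-1.6)·(-1.6) + (-0.6)·(-0.6) + (2.4)·(2.4) + (1.4)·(1.4) + (-1.6)·(-1.6)) / 4 = 13.2/4 = 3.3
  S[X_2,X_3] = ((-1.6)·(0.6) + (-0.6)·(2.6) + (2.4)·(0.6) + (1.4)·(-2.4) + (-1.6)·(-1.4)) / 4 = -2.2/4 = -0.55
  S[X_3,X_3] = ((0.6)·(0.6) + (2.6)·(2.6) + (0.6)·(0.6) + (-2.4)·(-2.4) + (-1.4)·(-1.4)) / 4 = 15.2/4 = 3.8

S is symmetric (S[j,i] = S[i,j]). Assembling:

S = [[5.7, -0.65, 3.4],
 [-0.65, 3.3, -0.55],
 [3.4, -0.55, 3.8]]


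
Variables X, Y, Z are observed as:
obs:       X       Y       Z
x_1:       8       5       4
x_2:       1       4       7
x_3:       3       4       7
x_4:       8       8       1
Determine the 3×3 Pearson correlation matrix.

Step 1 — column means:
  mean(X) = (8 + 1 + 3 + 8) / 4 = 20/4 = 5
  mean(Y) = (5 + 4 + 4 + 8) / 4 = 21/4 = 5.25
  mean(Z) = (4 + 7 + 7 + 1) / 4 = 19/4 = 4.75

Step 2 — sample variances and covariances s[i,j] = (1/(n-1)) · Σ_k (x_{k,i} - mean_i) · (x_{k,j} - mean_j), with n-1 = 3:
  s[X,X] = ((3)·(3) + (-4)·(-4) + (-2)·(-2) + (3)·(3)) / 3 = 38/3 = 12.6667
  s[X,Y] = ((3)·(-0.25) + (-4)·(-1.25) + (-2)·(-1.25) + (3)·(2.75)) / 3 = 15/3 = 5
  s[X,Z] = ((3)·(-0.75) + (-4)·(2.25) + (-2)·(2.25) + (3)·(-3.75)) / 3 = -27/3 = -9
  s[Y,Y] = ((-0.25)·(-0.25) + (-1.25)·(-1.25) + (-1.25)·(-1.25) + (2.75)·(2.75)) / 3 = 10.75/3 = 3.5833
  s[Y,Z] = ((-0.25)·(-0.75) + (-1.25)·(2.25) + (-1.25)·(2.25) + (2.75)·(-3.75)) / 3 = -15.75/3 = -5.25
  s[Z,Z] = ((-0.75)·(-0.75) + (2.25)·(2.25) + (2.25)·(2.25) + (-3.75)·(-3.75)) / 3 = 24.75/3 = 8.25
  Sample standard deviations s_i = √(s[i,i]):
  s(X) = √(12.6667) = 3.559
  s(Y) = √(3.5833) = 1.893
  s(Z) = √(8.25) = 2.8723

Step 3 — r_{ij} = s_{ij} / (s_i · s_j):
  r[X,X] = 1 (diagonal).
  r[X,Y] = 5 / (3.559 · 1.893) = 5 / 6.7371 = 0.7422
  r[X,Z] = -9 / (3.559 · 2.8723) = -9 / 10.2225 = -0.8804
  r[Y,Y] = 1 (diagonal).
  r[Y,Z] = -5.25 / (1.893 · 2.8723) = -5.25 / 5.4371 = -0.9656
  r[Z,Z] = 1 (diagonal).

R is symmetric with unit diagonal. Assembling:

R = [[1, 0.7422, -0.8804],
 [0.7422, 1, -0.9656],
 [-0.8804, -0.9656, 1]]


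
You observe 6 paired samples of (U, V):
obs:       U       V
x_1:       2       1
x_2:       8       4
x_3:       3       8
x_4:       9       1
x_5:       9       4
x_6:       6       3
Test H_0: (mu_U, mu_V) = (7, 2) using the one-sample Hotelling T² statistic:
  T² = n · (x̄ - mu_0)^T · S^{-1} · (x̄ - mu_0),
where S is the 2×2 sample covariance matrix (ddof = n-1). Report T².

Step 1 — sample mean vector:
  mean(U) = (2 + 8 + 3 + 9 + 9 + 6) / 6 = 37/6 = 6.1667
  mean(V) = (1 + 4 + 8 + 1 + 4 + 3) / 6 = 21/6 = 3.5
  x̄ = (6.1667, 3.5),  deviation x̄ - mu_0 = (6.1667, 3.5) - (7, 2) = (-0.8333, 1.5).

Step 2 — sample covariance matrix, S[i,j] = (1/(n-1)) · Σ_k (x_{k,i} - mean_i) · (x_{k,j} - mean_j), divisor n-1 = 5:
  S[U,U] = ((-4.1667)·(-4.1667) + (1.8333)·(1.8333) + (-3.1667)·(-3.1667) + (2.8333)·(2.8333) + (2.8333)·(2.8333) + (-0.1667)·(-0.1667)) / 5 = 46.8333/5 = 9.3667
  S[U,V] = ((-4.1667)·(-2.5) + (1.8333)·(0.5) + (-3.1667)·(4.5) + (2.8333)·(-2.5) + (2.8333)·(0.5) + (-0.1667)·(-0.5)) / 5 = -8.5/5 = -1.7
  S[V,V] = ((-2.5)·(-2.5) + (0.5)·(0.5) + (4.5)·(4.5) + (-2.5)·(-2.5) + (0.5)·(0.5) + (-0.5)·(-0.5)) / 5 = 33.5/5 = 6.7
  S = [[9.3667, -1.7],
 [-1.7, 6.7]].

Step 3 — invert S. det(S) = 9.3667·6.7 - (-1.7)² = 59.8667.
  S^{-1} = (1/det) · [[d, -b], [-b, a]] = [[0.1119, 0.0284],
 [0.0284, 0.1565]].

Step 4 — quadratic form (x̄ - mu_0)^T · S^{-1} · (x̄ - mu_0):
  S^{-1} · (x̄ - mu_0) = (-0.0507, 0.211),
  (x̄ - mu_0)^T · [...] = (-0.8333)·(-0.0507) + (1.5)·(0.211) = 0.3588.

Step 5 — scale by n: T² = 6 · 0.3588 = 2.1526.

T² ≈ 2.1526


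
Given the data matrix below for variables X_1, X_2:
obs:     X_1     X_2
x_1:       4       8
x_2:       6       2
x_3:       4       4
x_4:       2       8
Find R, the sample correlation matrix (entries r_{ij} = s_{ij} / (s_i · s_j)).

Step 1 — column means:
  mean(X_1) = (4 + 6 + 4 + 2) / 4 = 16/4 = 4
  mean(X_2) = (8 + 2 + 4 + 8) / 4 = 22/4 = 5.5

Step 2 — sample variances and covariances s[i,j] = (1/(n-1)) · Σ_k (x_{k,i} - mean_i) · (x_{k,j} - mean_j), with n-1 = 3:
  s[X_1,X_1] = ((0)·(0) + (2)·(2) + (0)·(0) + (-2)·(-2)) / 3 = 8/3 = 2.6667
  s[X_1,X_2] = ((0)·(2.5) + (2)·(-3.5) + (0)·(-1.5) + (-2)·(2.5)) / 3 = -12/3 = -4
  s[X_2,X_2] = ((2.5)·(2.5) + (-3.5)·(-3.5) + (-1.5)·(-1.5) + (2.5)·(2.5)) / 3 = 27/3 = 9
  Sample standard deviations s_i = √(s[i,i]):
  s(X_1) = √(2.6667) = 1.633
  s(X_2) = √(9) = 3

Step 3 — r_{ij} = s_{ij} / (s_i · s_j):
  r[X_1,X_1] = 1 (diagonal).
  r[X_1,X_2] = -4 / (1.633 · 3) = -4 / 4.899 = -0.8165
  r[X_2,X_2] = 1 (diagonal).

R is symmetric with unit diagonal. Assembling:

R = [[1, -0.8165],
 [-0.8165, 1]]


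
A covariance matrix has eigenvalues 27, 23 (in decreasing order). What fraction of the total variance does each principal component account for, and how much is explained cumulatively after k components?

Step 1 — total variance = trace(Sigma) = Σ λ_i = 27 + 23 = 50.

Step 2 — fraction explained by component i = λ_i / Σ λ:
  PC1: 27/50 = 0.54
  PC2: 23/50 = 0.46

Step 3 — cumulative fraction after k components = (λ_1 + ... + λ_k) / Σ λ:
  k = 1: 27/50 = 0.54
  k = 2: (27 + 23)/50 = 50/50 = 1

Summary (fraction, with percent):

explained: PC1 0.54 (54%), PC2 0.46 (46%);  cumulative: 0.54, 1


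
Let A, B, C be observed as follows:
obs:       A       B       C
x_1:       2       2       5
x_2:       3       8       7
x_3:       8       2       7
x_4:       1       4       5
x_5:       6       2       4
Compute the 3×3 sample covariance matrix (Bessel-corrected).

Step 1 — column means:
  mean(A) = (2 + 3 + 8 + 1 + 6) / 5 = 20/5 = 4
  mean(B) = (2 + 8 + 2 + 4 + 2) / 5 = 18/5 = 3.6
  mean(C) = (5 + 7 + 7 + 5 + 4) / 5 = 28/5 = 5.6

Step 2 — sample covariance S[i,j] = (1/(n-1)) · Σ_k (x_{k,i} - mean_i) · (x_{k,j} - mean_j), with n-1 = 4.
  S[A,A] = ((-2)·(-2) + (-1)·(-1) + (4)·(4) + (-3)·(-3) + (2)·(2)) / 4 = 34/4 = 8.5
  S[A,B] = ((-2)·(-1.6) + (-1)·(4.4) + (4)·(-1.6) + (-3)·(0.4) + (2)·(-1.6)) / 4 = -12/4 = -3
  S[A,C] = ((-2)·(-0.6) + (-1)·(1.4) + (4)·(1.4) + (-3)·(-0.6) + (2)·(-1.6)) / 4 = 4/4 = 1
  S[B,B] = ((-1.6)·(-1.6) + (4.4)·(4.4) + (-1.6)·(-1.6) + (0.4)·(0.4) + (-1.6)·(-1.6)) / 4 = 27.2/4 = 6.8
  S[B,C] = ((-1.6)·(-0.6) + (4.4)·(1.4) + (-1.6)·(1.4) + (0.4)·(-0.6) + (-1.6)·(-1.6)) / 4 = 7.2/4 = 1.8
  S[C,C] = ((-0.6)·(-0.6) + (1.4)·(1.4) + (1.4)·(1.4) + (-0.6)·(-0.6) + (-1.6)·(-1.6)) / 4 = 7.2/4 = 1.8

S is symmetric (S[j,i] = S[i,j]). Assembling:

S = [[8.5, -3, 1],
 [-3, 6.8, 1.8],
 [1, 1.8, 1.8]]


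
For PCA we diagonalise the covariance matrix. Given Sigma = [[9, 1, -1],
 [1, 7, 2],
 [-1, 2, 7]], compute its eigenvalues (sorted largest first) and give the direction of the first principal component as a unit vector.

Step 1 — characteristic polynomial p(λ) = det(λI - Sigma) = λ³ - tr·λ² + c_1·λ - det, where tr = trace, c_1 = sum of the principal 2×2 minors, det = det(Sigma):
  tr = 9 + 7 + 7 = 23,
  c_1 = (9·7 - (1)²) + (9·7 - (-1)²) + (7·7 - (2)²) = 62 + 62 + 45 = 169,
  det = 9·(7·7 - (2)²) - (1)·((1)·7 - (2)·(-1)) + (-1)·((1)·(2) - 7·(-1)) = 9·(45) - (1)·(9) + (-1)·(9) = 387.
  So p(λ) = λ³ - 23λ² + 169λ - 387.
Step 2 — look for an integer root (rational root theorem: any rational root is an integer divisor of 387). Testing λ = 9:
  p(9) = 729 - 1863 + 1521 - 387 = 0  ✓
  Dividing out (λ - 9): p(λ) = (λ - 9)(λ² - 14λ + 43).
Step 3 — remaining eigenvalues from the quadratic λ² - 14λ + 43 = 0:
  Δ = 14² - 4·43 = 196 - 172 = 24,  λ = (14 ± √24)/2 = (14 ± 4.899)/2 ≈ 9.4495 or 4.5505.
  Sorted: λ_1 = 9.4495,  λ_2 = 9,  λ_3 = 4.5505  (check: sum = 23 = tr ✓).

Step 4 — unit eigenvector for λ_1 ≈ 9.4495: v spans the null space of (Sigma - λ_1 I), whose rows are
  r_1 = (-0.4495, 1, -1),  r_2 = (1, -2.4495, 2),  r_3 = (-1, 2, -2.4495).
  v is orthogonal to every row, so take v ∝ r_1 × r_2 = ((1)·(2) - (-1)·(-2.4495), (-1)·(1) - (-0.4495)·(2), (-0.4495)·(-2.4495) - (1)·(1)) ≈ (-0.4495, -0.101, 0.101).
  Rescale (multiply by -1 so the first nonzero entry is positive): u = (0.4495, 0.101, -0.101).
  ||u|| = √((0.4495)² + (0.101)² + (-0.101)²) = √(0.2225) ≈ 0.4716,  v_1 = u/||u|| ≈ (0.953, 0.2142, -0.2142) (||v_1|| = 1).

λ_1 = 9.4495,  λ_2 = 9,  λ_3 = 4.5505;  v_1 ≈ (0.953, 0.2142, -0.2142)


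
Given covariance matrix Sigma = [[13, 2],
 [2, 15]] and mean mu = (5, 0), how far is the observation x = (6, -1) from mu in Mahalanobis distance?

Step 1 — centre the observation: (x - mu) = (1, -1).

Step 2 — invert Sigma. det(Sigma) = 13·15 - (2)² = 191.
  Sigma^{-1} = (1/det) · [[d, -b], [-b, a]] = [[0.0785, -0.0105],
 [-0.0105, 0.0681]].

Step 3 — form the quadratic (x - mu)^T · Sigma^{-1} · (x - mu):
  Sigma^{-1} · (x - mu) = (0.089, -0.0785).
  (x - mu)^T · [Sigma^{-1} · (x - mu)] = (1)·(0.089) + (-1)·(-0.0785) = 0.1675.

Step 4 — take square root: d = √(0.1675) ≈ 0.4093.

d(x, mu) = √(0.1675) ≈ 0.4093


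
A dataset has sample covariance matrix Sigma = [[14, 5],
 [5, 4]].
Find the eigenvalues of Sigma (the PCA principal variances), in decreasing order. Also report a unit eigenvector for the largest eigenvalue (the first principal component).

Step 1 — characteristic polynomial of 2×2 Sigma:
  det(Sigma - λI) = λ² - trace · λ + det = 0.
  trace = 14 + 4 = 18, det = 14·4 - (5)² = 31.
Step 2 — discriminant:
  Δ = trace² - 4·det = 324 - 124 = 200.
Step 3 — eigenvalues:
  λ = (trace ± √Δ)/2 = (18 ± 14.1421)/2,
  λ_1 = 16.0711,  λ_2 = 1.9289.

Step 4 — unit eigenvector for λ_1: solve (Sigma - λ_1 I)v = 0. First row:
  (14 - 16.0711)·v_x + (5)·v_y = 0, i.e. (-2.0711)·v_x + (5)·v_y = 0,
  so v ∝ (b, λ_1 - a) = (5, 2.0711) = u.
  ||u|| = √((5)² + (2.0711)²) = √(29.2893) ≈ 5.412,
  v_1 = u/||u|| ≈ (0.9239, 0.3827) (||v_1|| = 1).

λ_1 = 16.0711,  λ_2 = 1.9289;  v_1 ≈ (0.9239, 0.3827)


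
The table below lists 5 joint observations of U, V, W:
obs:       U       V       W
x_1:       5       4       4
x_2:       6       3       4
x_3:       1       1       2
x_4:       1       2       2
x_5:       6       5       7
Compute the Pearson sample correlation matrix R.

Step 1 — column means:
  mean(U) = (5 + 6 + 1 + 1 + 6) / 5 = 19/5 = 3.8
  mean(V) = (4 + 3 + 1 + 2 + 5) / 5 = 15/5 = 3
  mean(W) = (4 + 4 + 2 + 2 + 7) / 5 = 19/5 = 3.8

Step 2 — sample variances and covariances s[i,j] = (1/(n-1)) · Σ_k (x_{k,i} - mean_i) · (x_{k,j} - mean_j), with n-1 = 4:
  s[U,U] = ((1.2)·(1.2) + (2.2)·(2.2) + (-2.8)·(-2.8) + (-2.8)·(-2.8) + (2.2)·(2.2)) / 4 = 26.8/4 = 6.7
  s[U,V] = ((1.2)·(1) + (2.2)·(0) + (-2.8)·(-2) + (-2.8)·(-1) + (2.2)·(2)) / 4 = 14/4 = 3.5
  s[U,W] = ((1.2)·(0.2) + (2.2)·(0.2) + (-2.8)·(-1.8) + (-2.8)·(-1.8) + (2.2)·(3.2)) / 4 = 17.8/4 = 4.45
  s[V,V] = ((1)·(1) + (0)·(0) + (-2)·(-2) + (-1)·(-1) + (2)·(2)) / 4 = 10/4 = 2.5
  s[V,W] = ((1)·(0.2) + (0)·(0.2) + (-2)·(-1.8) + (-1)·(-1.8) + (2)·(3.2)) / 4 = 12/4 = 3
  s[W,W] = ((0.2)·(0.2) + (0.2)·(0.2) + (-1.8)·(-1.8) + (-1.8)·(-1.8) + (3.2)·(3.2)) / 4 = 16.8/4 = 4.2
  Sample standard deviations s_i = √(s[i,i]):
  s(U) = √(6.7) = 2.5884
  s(V) = √(2.5) = 1.5811
  s(W) = √(4.2) = 2.0494

Step 3 — r_{ij} = s_{ij} / (s_i · s_j):
  r[U,U] = 1 (diagonal).
  r[U,V] = 3.5 / (2.5884 · 1.5811) = 3.5 / 4.0927 = 0.8552
  r[U,W] = 4.45 / (2.5884 · 2.0494) = 4.45 / 5.3047 = 0.8389
  r[V,V] = 1 (diagonal).
  r[V,W] = 3 / (1.5811 · 2.0494) = 3 / 3.2404 = 0.9258
  r[W,W] = 1 (diagonal).

R is symmetric with unit diagonal. Assembling:

R = [[1, 0.8552, 0.8389],
 [0.8552, 1, 0.9258],
 [0.8389, 0.9258, 1]]


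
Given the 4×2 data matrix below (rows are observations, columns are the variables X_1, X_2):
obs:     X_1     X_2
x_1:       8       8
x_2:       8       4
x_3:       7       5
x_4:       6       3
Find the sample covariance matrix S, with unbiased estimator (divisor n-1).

Step 1 — column means:
  mean(X_1) = (8 + 8 + 7 + 6) / 4 = 29/4 = 7.25
  mean(X_2) = (8 + 4 + 5 + 3) / 4 = 20/4 = 5

Step 2 — sample covariance S[i,j] = (1/(n-1)) · Σ_k (x_{k,i} - mean_i) · (x_{k,j} - mean_j), with n-1 = 3.
  S[X_1,X_1] = ((0.75)·(0.75) + (0.75)·(0.75) + (-0.25)·(-0.25) + (-1.25)·(-1.25)) / 3 = 2.75/3 = 0.9167
  S[X_1,X_2] = ((0.75)·(3) + (0.75)·(-1) + (-0.25)·(0) + (-1.25)·(-2)) / 3 = 4/3 = 1.3333
  S[X_2,X_2] = ((3)·(3) + (-1)·(-1) + (0)·(0) + (-2)·(-2)) / 3 = 14/3 = 4.6667

S is symmetric (S[j,i] = S[i,j]). Assembling:

S = [[0.9167, 1.3333],
 [1.3333, 4.6667]]


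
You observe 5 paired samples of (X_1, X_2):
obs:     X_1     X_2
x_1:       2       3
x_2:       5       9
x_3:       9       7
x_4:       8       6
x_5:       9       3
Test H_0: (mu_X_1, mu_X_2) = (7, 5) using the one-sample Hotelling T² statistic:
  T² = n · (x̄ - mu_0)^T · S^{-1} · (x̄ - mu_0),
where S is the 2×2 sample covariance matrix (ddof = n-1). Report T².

Step 1 — sample mean vector:
  mean(X_1) = (2 + 5 + 9 + 8 + 9) / 5 = 33/5 = 6.6
  mean(X_2) = (3 + 9 + 7 + 6 + 3) / 5 = 28/5 = 5.6
  x̄ = (6.6, 5.6),  deviation x̄ - mu_0 = (6.6, 5.6) - (7, 5) = (-0.4, 0.6).

Step 2 — sample covariance matrix, S[i,j] = (1/(n-1)) · Σ_k (x_{k,i} - mean_i) · (x_{k,j} - mean_j), divisor n-1 = 4:
  S[X_1,X_1] = ((-4.6)·(-4.6) + (-1.6)·(-1.6) + (2.4)·(2.4) + (1.4)·(1.4) + (2.4)·(2.4)) / 4 = 37.2/4 = 9.3
  S[X_1,X_2] = ((-4.6)·(-2.6) + (-1.6)·(3.4) + (2.4)·(1.4) + (1.4)·(0.4) + (2.4)·(-2.6)) / 4 = 4.2/4 = 1.05
  S[X_2,X_2] = ((-2.6)·(-2.6) + (3.4)·(3.4) + (1.4)·(1.4) + (0.4)·(0.4) + (-2.6)·(-2.6)) / 4 = 27.2/4 = 6.8
  S = [[9.3, 1.05],
 [1.05, 6.8]].

Step 3 — invert S. det(S) = 9.3·6.8 - (1.05)² = 62.1375.
  S^{-1} = (1/det) · [[d, -b], [-b, a]] = [[0.1094, -0.0169],
 [-0.0169, 0.1497]].

Step 4 — quadratic form (x̄ - mu_0)^T · S^{-1} · (x̄ - mu_0):
  S^{-1} · (x̄ - mu_0) = (-0.0539, 0.0966),
  (x̄ - mu_0)^T · [...] = (-0.4)·(-0.0539) + (0.6)·(0.0966) = 0.0795.

Step 5 — scale by n: T² = 5 · 0.0795 = 0.3975.

T² ≈ 0.3975


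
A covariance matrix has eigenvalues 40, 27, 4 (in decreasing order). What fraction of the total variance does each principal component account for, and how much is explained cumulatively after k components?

Step 1 — total variance = trace(Sigma) = Σ λ_i = 40 + 27 + 4 = 71.

Step 2 — fraction explained by component i = λ_i / Σ λ:
  PC1: 40/71 = 0.5634
  PC2: 27/71 = 0.3803
  PC3: 4/71 = 0.0563

Step 3 — cumulative fraction after k components = (λ_1 + ... + λ_k) / Σ λ:
  k = 1: 40/71 = 0.5634
  k = 2: (40 + 27)/71 = 67/71 = 0.9437
  k = 3: (40 + 27 + 4)/71 = 71/71 = 1

Summary (fraction, with percent):

explained: PC1 0.5634 (56.34%), PC2 0.3803 (38.03%), PC3 0.0563 (5.63%);  cumulative: 0.5634, 0.9437, 1


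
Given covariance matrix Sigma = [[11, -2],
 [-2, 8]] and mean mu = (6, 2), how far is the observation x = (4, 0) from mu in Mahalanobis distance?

Step 1 — centre the observation: (x - mu) = (-2, -2).

Step 2 — invert Sigma. det(Sigma) = 11·8 - (-2)² = 84.
  Sigma^{-1} = (1/det) · [[d, -b], [-b, a]] = [[0.0952, 0.0238],
 [0.0238, 0.131]].

Step 3 — form the quadratic (x - mu)^T · Sigma^{-1} · (x - mu):
  Sigma^{-1} · (x - mu) = (-0.2381, -0.3095).
  (x - mu)^T · [Sigma^{-1} · (x - mu)] = (-2)·(-0.2381) + (-2)·(-0.3095) = 1.0952.

Step 4 — take square root: d = √(1.0952) ≈ 1.0465.

d(x, mu) = √(1.0952) ≈ 1.0465


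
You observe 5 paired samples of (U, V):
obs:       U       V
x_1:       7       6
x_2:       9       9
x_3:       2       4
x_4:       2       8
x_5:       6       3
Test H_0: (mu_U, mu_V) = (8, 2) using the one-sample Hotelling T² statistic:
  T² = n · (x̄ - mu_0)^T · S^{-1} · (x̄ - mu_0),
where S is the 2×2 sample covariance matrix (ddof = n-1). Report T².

Step 1 — sample mean vector:
  mean(U) = (7 + 9 + 2 + 2 + 6) / 5 = 26/5 = 5.2
  mean(V) = (6 + 9 + 4 + 8 + 3) / 5 = 30/5 = 6
  x̄ = (5.2, 6),  deviation x̄ - mu_0 = (5.2, 6) - (8, 2) = (-2.8, 4).

Step 2 — sample covariance matrix, S[i,j] = (1/(n-1)) · Σ_k (x_{k,i} - mean_i) · (x_{k,j} - mean_j), divisor n-1 = 4:
  S[U,U] = ((1.8)·(1.8) + (3.8)·(3.8) + (-3.2)·(-3.2) + (-3.2)·(-3.2) + (0.8)·(0.8)) / 4 = 38.8/4 = 9.7
  S[U,V] = ((1.8)·(0) + (3.8)·(3) + (-3.2)·(-2) + (-3.2)·(2) + (0.8)·(-3)) / 4 = 9/4 = 2.25
  S[V,V] = ((0)·(0) + (3)·(3) + (-2)·(-2) + (2)·(2) + (-3)·(-3)) / 4 = 26/4 = 6.5
  S = [[9.7, 2.25],
 [2.25, 6.5]].

Step 3 — invert S. det(S) = 9.7·6.5 - (2.25)² = 57.9875.
  S^{-1} = (1/det) · [[d, -b], [-b, a]] = [[0.1121, -0.0388],
 [-0.0388, 0.1673]].

Step 4 — quadratic form (x̄ - mu_0)^T · S^{-1} · (x̄ - mu_0):
  S^{-1} · (x̄ - mu_0) = (-0.4691, 0.7778),
  (x̄ - mu_0)^T · [...] = (-2.8)·(-0.4691) + (4)·(0.7778) = 4.4244.

Step 5 — scale by n: T² = 5 · 4.4244 = 22.122.

T² ≈ 22.122


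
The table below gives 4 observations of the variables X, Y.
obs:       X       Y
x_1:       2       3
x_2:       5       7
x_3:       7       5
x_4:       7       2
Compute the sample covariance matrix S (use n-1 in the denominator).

Step 1 — column means:
  mean(X) = (2 + 5 + 7 + 7) / 4 = 21/4 = 5.25
  mean(Y) = (3 + 7 + 5 + 2) / 4 = 17/4 = 4.25

Step 2 — sample covariance S[i,j] = (1/(n-1)) · Σ_k (x_{k,i} - mean_i) · (x_{k,j} - mean_j), with n-1 = 3.
  S[X,X] = ((-3.25)·(-3.25) + (-0.25)·(-0.25) + (1.75)·(1.75) + (1.75)·(1.75)) / 3 = 16.75/3 = 5.5833
  S[X,Y] = ((-3.25)·(-1.25) + (-0.25)·(2.75) + (1.75)·(0.75) + (1.75)·(-2.25)) / 3 = 0.75/3 = 0.25
  S[Y,Y] = ((-1.25)·(-1.25) + (2.75)·(2.75) + (0.75)·(0.75) + (-2.25)·(-2.25)) / 3 = 14.75/3 = 4.9167

S is symmetric (S[j,i] = S[i,j]). Assembling:

S = [[5.5833, 0.25],
 [0.25, 4.9167]]


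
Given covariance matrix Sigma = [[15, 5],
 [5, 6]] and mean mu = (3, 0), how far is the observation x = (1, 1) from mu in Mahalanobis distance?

Step 1 — centre the observation: (x - mu) = (-2, 1).

Step 2 — invert Sigma. det(Sigma) = 15·6 - (5)² = 65.
  Sigma^{-1} = (1/det) · [[d, -b], [-b, a]] = [[0.0923, -0.0769],
 [-0.0769, 0.2308]].

Step 3 — form the quadratic (x - mu)^T · Sigma^{-1} · (x - mu):
  Sigma^{-1} · (x - mu) = (-0.2615, 0.3846).
  (x - mu)^T · [Sigma^{-1} · (x - mu)] = (-2)·(-0.2615) + (1)·(0.3846) = 0.9077.

Step 4 — take square root: d = √(0.9077) ≈ 0.9527.

d(x, mu) = √(0.9077) ≈ 0.9527


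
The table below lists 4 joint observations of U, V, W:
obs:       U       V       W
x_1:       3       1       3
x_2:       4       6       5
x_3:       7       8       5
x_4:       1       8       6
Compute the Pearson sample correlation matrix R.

Step 1 — column means:
  mean(U) = (3 + 4 + 7 + 1) / 4 = 15/4 = 3.75
  mean(V) = (1 + 6 + 8 + 8) / 4 = 23/4 = 5.75
  mean(W) = (3 + 5 + 5 + 6) / 4 = 19/4 = 4.75

Step 2 — sample variances and covariances s[i,j] = (1/(n-1)) · Σ_k (x_{k,i} - mean_i) · (x_{k,j} - mean_j), with n-1 = 3:
  s[U,U] = ((-0.75)·(-0.75) + (0.25)·(0.25) + (3.25)·(3.25) + (-2.75)·(-2.75)) / 3 = 18.75/3 = 6.25
  s[U,V] = ((-0.75)·(-4.75) + (0.25)·(0.25) + (3.25)·(2.25) + (-2.75)·(2.25)) / 3 = 4.75/3 = 1.5833
  s[U,W] = ((-0.75)·(-1.75) + (0.25)·(0.25) + (3.25)·(0.25) + (-2.75)·(1.25)) / 3 = -1.25/3 = -0.4167
  s[V,V] = ((-4.75)·(-4.75) + (0.25)·(0.25) + (2.25)·(2.25) + (2.25)·(2.25)) / 3 = 32.75/3 = 10.9167
  s[V,W] = ((-4.75)·(-1.75) + (0.25)·(0.25) + (2.25)·(0.25) + (2.25)·(1.25)) / 3 = 11.75/3 = 3.9167
  s[W,W] = ((-1.75)·(-1.75) + (0.25)·(0.25) + (0.25)·(0.25) + (1.25)·(1.25)) / 3 = 4.75/3 = 1.5833
  Sample standard deviations s_i = √(s[i,i]):
  s(U) = √(6.25) = 2.5
  s(V) = √(10.9167) = 3.304
  s(W) = √(1.5833) = 1.2583

Step 3 — r_{ij} = s_{ij} / (s_i · s_j):
  r[U,U] = 1 (diagonal).
  r[U,V] = 1.5833 / (2.5 · 3.304) = 1.5833 / 8.2601 = 0.1917
  r[U,W] = -0.4167 / (2.5 · 1.2583) = -0.4167 / 3.1458 = -0.1325
  r[V,V] = 1 (diagonal).
  r[V,W] = 3.9167 / (3.304 · 1.2583) = 3.9167 / 4.1575 = 0.9421
  r[W,W] = 1 (diagonal).

R is symmetric with unit diagonal. Assembling:

R = [[1, 0.1917, -0.1325],
 [0.1917, 1, 0.9421],
 [-0.1325, 0.9421, 1]]


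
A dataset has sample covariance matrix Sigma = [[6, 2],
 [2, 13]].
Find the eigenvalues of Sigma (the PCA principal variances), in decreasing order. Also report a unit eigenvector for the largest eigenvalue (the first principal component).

Step 1 — characteristic polynomial of 2×2 Sigma:
  det(Sigma - λI) = λ² - trace · λ + det = 0.
  trace = 6 + 13 = 19, det = 6·13 - (2)² = 74.
Step 2 — discriminant:
  Δ = trace² - 4·det = 361 - 296 = 65.
Step 3 — eigenvalues:
  λ = (trace ± √Δ)/2 = (19 ± 8.0623)/2,
  λ_1 = 13.5311,  λ_2 = 5.4689.

Step 4 — unit eigenvector for λ_1: solve (Sigma - λ_1 I)v = 0. First row:
  (6 - 13.5311)·v_x + (2)·v_y = 0, i.e. (-7.5311)·v_x + (2)·v_y = 0,
  so v ∝ (b, λ_1 - a) = (2, 7.5311) = u.
  ||u|| = √((2)² + (7.5311)²) = √(60.7179) ≈ 7.7922,
  v_1 = u/||u|| ≈ (0.2567, 0.9665) (||v_1|| = 1).

λ_1 = 13.5311,  λ_2 = 5.4689;  v_1 ≈ (0.2567, 0.9665)


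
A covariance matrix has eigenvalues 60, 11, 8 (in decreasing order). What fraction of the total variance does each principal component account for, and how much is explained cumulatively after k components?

Step 1 — total variance = trace(Sigma) = Σ λ_i = 60 + 11 + 8 = 79.

Step 2 — fraction explained by component i = λ_i / Σ λ:
  PC1: 60/79 = 0.7595
  PC2: 11/79 = 0.1392
  PC3: 8/79 = 0.1013

Step 3 — cumulative fraction after k components = (λ_1 + ... + λ_k) / Σ λ:
  k = 1: 60/79 = 0.7595
  k = 2: (60 + 11)/79 = 71/79 = 0.8987
  k = 3: (60 + 11 + 8)/79 = 79/79 = 1

Summary (fraction, with percent):

explained: PC1 0.7595 (75.95%), PC2 0.1392 (13.92%), PC3 0.1013 (10.13%);  cumulative: 0.7595, 0.8987, 1


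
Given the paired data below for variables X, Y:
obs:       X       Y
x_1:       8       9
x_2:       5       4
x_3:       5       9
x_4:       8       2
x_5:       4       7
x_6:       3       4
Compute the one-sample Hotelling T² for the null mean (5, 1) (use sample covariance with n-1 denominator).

Step 1 — sample mean vector:
  mean(X) = (8 + 5 + 5 + 8 + 4 + 3) / 6 = 33/6 = 5.5
  mean(Y) = (9 + 4 + 9 + 2 + 7 + 4) / 6 = 35/6 = 5.8333
  x̄ = (5.5, 5.8333),  deviation x̄ - mu_0 = (5.5, 5.8333) - (5, 1) = (0.5, 4.8333).

Step 2 — sample covariance matrix, S[i,j] = (1/(n-1)) · Σ_k (x_{k,i} - mean_i) · (x_{k,j} - mean_j), divisor n-1 = 5:
  S[X,X] = ((2.5)·(2.5) + (-0.5)·(-0.5) + (-0.5)·(-0.5) + (2.5)·(2.5) + (-1.5)·(-1.5) + (-2.5)·(-2.5)) / 5 = 21.5/5 = 4.3
  S[X,Y] = ((2.5)·(3.1667) + (-0.5)·(-1.8333) + (-0.5)·(3.1667) + (2.5)·(-3.8333) + (-1.5)·(1.1667) + (-2.5)·(-1.8333)) / 5 = 0.5/5 = 0.1
  S[Y,Y] = ((3.1667)·(3.1667) + (-1.8333)·(-1.8333) + (3.1667)·(3.1667) + (-3.8333)·(-3.8333) + (1.1667)·(1.1667) + (-1.8333)·(-1.8333)) / 5 = 42.8333/5 = 8.5667
  S = [[4.3, 0.1],
 [0.1, 8.5667]].

Step 3 — invert S. det(S) = 4.3·8.5667 - (0.1)² = 36.8267.
  S^{-1} = (1/det) · [[d, -b], [-b, a]] = [[0.2326, -0.0027],
 [-0.0027, 0.1168]].

Step 4 — quadratic form (x̄ - mu_0)^T · S^{-1} · (x̄ - mu_0):
  S^{-1} · (x̄ - mu_0) = (0.1032, 0.563),
  (x̄ - mu_0)^T · [...] = (0.5)·(0.1032) + (4.8333)·(0.563) = 2.7727.

Step 5 — scale by n: T² = 6 · 2.7727 = 16.6365.

T² ≈ 16.6365


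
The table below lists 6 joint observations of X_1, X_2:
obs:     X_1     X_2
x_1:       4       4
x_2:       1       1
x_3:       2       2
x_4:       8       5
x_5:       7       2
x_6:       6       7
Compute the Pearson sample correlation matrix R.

Step 1 — column means:
  mean(X_1) = (4 + 1 + 2 + 8 + 7 + 6) / 6 = 28/6 = 4.6667
  mean(X_2) = (4 + 1 + 2 + 5 + 2 + 7) / 6 = 21/6 = 3.5

Step 2 — sample variances and covariances s[i,j] = (1/(n-1)) · Σ_k (x_{k,i} - mean_i) · (x_{k,j} - mean_j), with n-1 = 5:
  s[X_1,X_1] = ((-0.6667)·(-0.6667) + (-3.6667)·(-3.6667) + (-2.6667)·(-2.6667) + (3.3333)·(3.3333) + (2.3333)·(2.3333) + (1.3333)·(1.3333)) / 5 = 39.3333/5 = 7.8667
  s[X_1,X_2] = ((-0.6667)·(0.5) + (-3.6667)·(-2.5) + (-2.6667)·(-1.5) + (3.3333)·(1.5) + (2.3333)·(-1.5) + (1.3333)·(3.5)) / 5 = 19/5 = 3.8
  s[X_2,X_2] = ((0.5)·(0.5) + (-2.5)·(-2.5) + (-1.5)·(-1.5) + (1.5)·(1.5) + (-1.5)·(-1.5) + (3.5)·(3.5)) / 5 = 25.5/5 = 5.1
  Sample standard deviations s_i = √(s[i,i]):
  s(X_1) = √(7.8667) = 2.8048
  s(X_2) = √(5.1) = 2.2583

Step 3 — r_{ij} = s_{ij} / (s_i · s_j):
  r[X_1,X_1] = 1 (diagonal).
  r[X_1,X_2] = 3.8 / (2.8048 · 2.2583) = 3.8 / 6.334 = 0.5999
  r[X_2,X_2] = 1 (diagonal).

R is symmetric with unit diagonal. Assembling:

R = [[1, 0.5999],
 [0.5999, 1]]
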